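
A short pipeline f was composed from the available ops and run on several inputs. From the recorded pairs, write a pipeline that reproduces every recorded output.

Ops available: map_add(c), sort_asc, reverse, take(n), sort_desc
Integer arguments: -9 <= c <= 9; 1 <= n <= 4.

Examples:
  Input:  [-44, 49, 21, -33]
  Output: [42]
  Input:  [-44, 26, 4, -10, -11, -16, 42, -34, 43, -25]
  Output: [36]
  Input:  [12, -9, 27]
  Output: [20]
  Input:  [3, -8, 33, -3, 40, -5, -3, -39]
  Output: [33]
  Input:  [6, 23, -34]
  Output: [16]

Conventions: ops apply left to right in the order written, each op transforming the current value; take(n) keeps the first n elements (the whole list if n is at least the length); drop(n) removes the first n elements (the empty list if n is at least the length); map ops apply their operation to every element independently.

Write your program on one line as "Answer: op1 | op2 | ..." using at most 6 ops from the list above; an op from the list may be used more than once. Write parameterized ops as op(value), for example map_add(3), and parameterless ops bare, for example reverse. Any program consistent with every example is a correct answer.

sort_asc | reverse | take(2) | take(1) | map_add(-7)

Check, running the answer program on each example:
  [-44, 49, 21, -33] -> [-44, -33, 21, 49] -> [49, 21, -33, -44] -> [49, 21] -> [49] -> [42]
  [-44, 26, 4, -10, -11, -16, 42, -34, 43, -25] -> [-44, -34, -25, -16, -11, -10, 4, 26, 42, 43] -> [43, 42, 26, 4, -10, -11, -16, -25, -34, -44] -> [43, 42] -> [43] -> [36]
  [12, -9, 27] -> [-9, 12, 27] -> [27, 12, -9] -> [27, 12] -> [27] -> [20]
  [3, -8, 33, -3, 40, -5, -3, -39] -> [-39, -8, -5, -3, -3, 3, 33, 40] -> [40, 33, 3, -3, -3, -5, -8, -39] -> [40, 33] -> [40] -> [33]
  [6, 23, -34] -> [-34, 6, 23] -> [23, 6, -34] -> [23, 6] -> [23] -> [16]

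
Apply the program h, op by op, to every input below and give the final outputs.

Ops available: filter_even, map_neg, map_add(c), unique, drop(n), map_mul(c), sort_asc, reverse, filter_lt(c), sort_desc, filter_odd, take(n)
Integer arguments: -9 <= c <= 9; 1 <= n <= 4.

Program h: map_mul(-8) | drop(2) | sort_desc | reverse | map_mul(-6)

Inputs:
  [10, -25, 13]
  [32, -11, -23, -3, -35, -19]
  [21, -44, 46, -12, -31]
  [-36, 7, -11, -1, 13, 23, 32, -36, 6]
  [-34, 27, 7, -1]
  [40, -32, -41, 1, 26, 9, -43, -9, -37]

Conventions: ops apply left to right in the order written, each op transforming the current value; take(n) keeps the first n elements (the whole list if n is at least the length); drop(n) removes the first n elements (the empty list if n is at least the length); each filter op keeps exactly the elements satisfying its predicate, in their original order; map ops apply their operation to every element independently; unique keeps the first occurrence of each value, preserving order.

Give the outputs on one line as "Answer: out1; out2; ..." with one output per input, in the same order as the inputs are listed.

Execution, op by op:
  [10, -25, 13] -> [-80, 200, -104] -> [-104] -> [-104] -> [-104] -> [624]
  [32, -11, -23, -3, -35, -19] -> [-256, 88, 184, 24, 280, 152] -> [184, 24, 280, 152] -> [280, 184, 152, 24] -> [24, 152, 184, 280] -> [-144, -912, -1104, -1680]
  [21, -44, 46, -12, -31] -> [-168, 352, -368, 96, 248] -> [-368, 96, 248] -> [248, 96, -368] -> [-368, 96, 248] -> [2208, -576, -1488]
  [-36, 7, -11, -1, 13, 23, 32, -36, 6] -> [288, -56, 88, 8, -104, -184, -256, 288, -48] -> [88, 8, -104, -184, -256, 288, -48] -> [288, 88, 8, -48, -104, -184, -256] -> [-256, -184, -104, -48, 8, 88, 288] -> [1536, 1104, 624, 288, -48, -528, -1728]
  [-34, 27, 7, -1] -> [272, -216, -56, 8] -> [-56, 8] -> [8, -56] -> [-56, 8] -> [336, -48]
  [40, -32, -41, 1, 26, 9, -43, -9, -37] -> [-320, 256, 328, -8, -208, -72, 344, 72, 296] -> [328, -8, -208, -72, 344, 72, 296] -> [344, 328, 296, 72, -8, -72, -208] -> [-208, -72, -8, 72, 296, 328, 344] -> [1248, 432, 48, -432, -1776, -1968, -2064]

[624]; [-144, -912, -1104, -1680]; [2208, -576, -1488]; [1536, 1104, 624, 288, -48, -528, -1728]; [336, -48]; [1248, 432, 48, -432, -1776, -1968, -2064]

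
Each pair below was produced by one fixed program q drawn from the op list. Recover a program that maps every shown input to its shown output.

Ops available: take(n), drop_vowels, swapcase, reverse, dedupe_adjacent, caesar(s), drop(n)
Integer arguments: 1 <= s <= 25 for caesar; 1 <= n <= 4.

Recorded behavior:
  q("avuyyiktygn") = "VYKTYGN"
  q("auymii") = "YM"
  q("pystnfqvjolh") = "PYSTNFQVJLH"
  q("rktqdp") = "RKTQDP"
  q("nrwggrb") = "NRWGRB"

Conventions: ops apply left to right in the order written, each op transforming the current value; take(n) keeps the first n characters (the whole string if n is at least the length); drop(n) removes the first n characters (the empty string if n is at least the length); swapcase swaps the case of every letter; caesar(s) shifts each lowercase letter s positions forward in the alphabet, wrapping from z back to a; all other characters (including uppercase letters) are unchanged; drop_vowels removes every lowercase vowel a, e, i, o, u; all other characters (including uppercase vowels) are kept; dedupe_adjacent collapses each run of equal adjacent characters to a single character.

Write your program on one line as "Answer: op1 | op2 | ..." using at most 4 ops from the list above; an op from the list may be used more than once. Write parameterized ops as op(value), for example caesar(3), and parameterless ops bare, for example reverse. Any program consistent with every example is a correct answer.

drop_vowels | swapcase | dedupe_adjacent

Check, running the answer program on each example:
  "avuyyiktygn" -> "vyyktygn" -> "VYYKTYGN" -> "VYKTYGN"
  "auymii" -> "ym" -> "YM" -> "YM"
  "pystnfqvjolh" -> "pystnfqvjlh" -> "PYSTNFQVJLH" -> "PYSTNFQVJLH"
  "rktqdp" -> "rktqdp" -> "RKTQDP" -> "RKTQDP"
  "nrwggrb" -> "nrwggrb" -> "NRWGGRB" -> "NRWGRB"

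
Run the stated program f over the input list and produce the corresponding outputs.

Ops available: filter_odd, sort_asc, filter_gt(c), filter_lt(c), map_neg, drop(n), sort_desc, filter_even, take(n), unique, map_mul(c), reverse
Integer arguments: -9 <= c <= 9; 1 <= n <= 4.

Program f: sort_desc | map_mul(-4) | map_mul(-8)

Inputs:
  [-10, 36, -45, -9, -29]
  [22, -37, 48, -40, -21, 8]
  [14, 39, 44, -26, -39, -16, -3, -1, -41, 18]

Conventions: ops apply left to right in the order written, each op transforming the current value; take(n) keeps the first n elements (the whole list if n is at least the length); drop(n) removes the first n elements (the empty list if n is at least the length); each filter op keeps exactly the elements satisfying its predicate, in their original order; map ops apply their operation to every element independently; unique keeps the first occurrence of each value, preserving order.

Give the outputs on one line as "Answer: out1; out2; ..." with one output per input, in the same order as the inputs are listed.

[1152, -288, -320, -928, -1440]; [1536, 704, 256, -672, -1184, -1280]; [1408, 1248, 576, 448, -32, -96, -512, -832, -1248, -1312]

Execution, op by op:
  [-10, 36, -45, -9, -29] -> [36, -9, -10, -29, -45] -> [-144, 36, 40, 116, 180] -> [1152, -288, -320, -928, -1440]
  [22, -37, 48, -40, -21, 8] -> [48, 22, 8, -21, -37, -40] -> [-192, -88, -32, 84, 148, 160] -> [1536, 704, 256, -672, -1184, -1280]
  [14, 39, 44, -26, -39, -16, -3, -1, -41, 18] -> [44, 39, 18, 14, -1, -3, -16, -26, -39, -41] -> [-176, -156, -72, -56, 4, 12, 64, 104, 156, 164] -> [1408, 1248, 576, 448, -32, -96, -512, -832, -1248, -1312]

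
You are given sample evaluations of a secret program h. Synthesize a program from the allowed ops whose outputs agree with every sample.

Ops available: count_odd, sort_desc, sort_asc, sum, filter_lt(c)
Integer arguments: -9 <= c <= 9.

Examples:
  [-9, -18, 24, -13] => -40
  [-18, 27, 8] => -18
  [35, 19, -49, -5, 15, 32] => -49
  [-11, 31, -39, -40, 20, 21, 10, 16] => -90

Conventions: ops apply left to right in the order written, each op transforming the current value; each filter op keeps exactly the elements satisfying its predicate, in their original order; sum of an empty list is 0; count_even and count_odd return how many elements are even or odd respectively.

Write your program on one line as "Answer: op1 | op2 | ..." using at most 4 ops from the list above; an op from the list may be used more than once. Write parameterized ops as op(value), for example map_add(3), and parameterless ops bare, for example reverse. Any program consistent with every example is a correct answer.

filter_lt(0) | filter_lt(-7) | sum

Check, running the answer program on each example:
  [-9, -18, 24, -13] -> [-9, -18, -13] -> [-9, -18, -13] -> -40
  [-18, 27, 8] -> [-18] -> [-18] -> -18
  [35, 19, -49, -5, 15, 32] -> [-49, -5] -> [-49] -> -49
  [-11, 31, -39, -40, 20, 21, 10, 16] -> [-11, -39, -40] -> [-11, -39, -40] -> -90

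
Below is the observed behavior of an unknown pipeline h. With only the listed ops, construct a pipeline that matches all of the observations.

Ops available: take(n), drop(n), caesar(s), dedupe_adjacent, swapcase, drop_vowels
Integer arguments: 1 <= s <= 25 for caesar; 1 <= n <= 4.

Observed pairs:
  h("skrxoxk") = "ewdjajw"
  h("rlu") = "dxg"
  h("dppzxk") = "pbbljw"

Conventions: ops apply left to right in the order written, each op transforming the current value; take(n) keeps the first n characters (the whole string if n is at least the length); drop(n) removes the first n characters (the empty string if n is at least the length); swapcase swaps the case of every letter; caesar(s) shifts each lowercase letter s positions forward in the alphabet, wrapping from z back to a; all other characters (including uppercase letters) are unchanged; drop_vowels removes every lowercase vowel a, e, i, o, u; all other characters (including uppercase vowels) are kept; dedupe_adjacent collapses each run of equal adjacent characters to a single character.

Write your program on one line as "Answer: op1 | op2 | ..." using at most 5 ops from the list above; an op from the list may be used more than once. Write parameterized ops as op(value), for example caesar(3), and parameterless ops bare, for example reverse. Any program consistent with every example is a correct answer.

caesar(22) | caesar(17) | caesar(7) | caesar(18)

Check, running the answer program on each example:
  "skrxoxk" -> "ogntktg" -> "fxekbkx" -> "melrire" -> "ewdjajw"
  "rlu" -> "nhq" -> "eyh" -> "lfo" -> "dxg"
  "dppzxk" -> "zllvtg" -> "qccmkx" -> "xjjtre" -> "pbbljw"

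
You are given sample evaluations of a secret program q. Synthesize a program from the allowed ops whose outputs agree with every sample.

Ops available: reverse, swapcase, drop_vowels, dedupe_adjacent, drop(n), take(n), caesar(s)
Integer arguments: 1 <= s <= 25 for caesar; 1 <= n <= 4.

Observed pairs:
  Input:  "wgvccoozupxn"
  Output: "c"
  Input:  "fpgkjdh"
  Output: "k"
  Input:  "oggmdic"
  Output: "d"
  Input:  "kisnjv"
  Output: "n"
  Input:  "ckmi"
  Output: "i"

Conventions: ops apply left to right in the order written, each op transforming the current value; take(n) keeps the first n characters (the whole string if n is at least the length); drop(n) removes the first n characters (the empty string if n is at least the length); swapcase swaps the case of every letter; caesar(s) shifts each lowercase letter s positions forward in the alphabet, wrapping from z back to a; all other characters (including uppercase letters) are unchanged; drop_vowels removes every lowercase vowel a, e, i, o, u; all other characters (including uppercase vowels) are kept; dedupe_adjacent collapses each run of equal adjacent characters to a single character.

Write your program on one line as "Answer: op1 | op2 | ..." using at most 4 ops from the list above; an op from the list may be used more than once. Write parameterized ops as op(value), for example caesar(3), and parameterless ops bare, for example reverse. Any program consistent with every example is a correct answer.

dedupe_adjacent | drop(3) | take(4) | take(1)

Check, running the answer program on each example:
  "wgvccoozupxn" -> "wgvcozupxn" -> "cozupxn" -> "cozu" -> "c"
  "fpgkjdh" -> "fpgkjdh" -> "kjdh" -> "kjdh" -> "k"
  "oggmdic" -> "ogmdic" -> "dic" -> "dic" -> "d"
  "kisnjv" -> "kisnjv" -> "njv" -> "njv" -> "n"
  "ckmi" -> "ckmi" -> "i" -> "i" -> "i"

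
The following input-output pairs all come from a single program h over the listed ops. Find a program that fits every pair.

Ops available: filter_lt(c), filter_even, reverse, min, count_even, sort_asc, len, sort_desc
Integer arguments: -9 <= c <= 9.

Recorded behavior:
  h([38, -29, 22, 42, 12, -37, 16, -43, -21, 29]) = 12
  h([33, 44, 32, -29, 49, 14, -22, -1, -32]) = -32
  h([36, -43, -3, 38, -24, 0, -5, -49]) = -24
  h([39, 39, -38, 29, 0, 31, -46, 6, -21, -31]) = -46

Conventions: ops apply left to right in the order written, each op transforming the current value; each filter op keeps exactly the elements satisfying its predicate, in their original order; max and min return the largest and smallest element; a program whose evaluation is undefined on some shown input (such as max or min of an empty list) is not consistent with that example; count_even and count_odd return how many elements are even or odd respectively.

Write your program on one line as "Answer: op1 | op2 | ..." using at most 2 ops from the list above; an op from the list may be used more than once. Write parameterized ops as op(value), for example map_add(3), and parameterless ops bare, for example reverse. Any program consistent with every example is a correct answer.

filter_even | min

Check, running the answer program on each example:
  [38, -29, 22, 42, 12, -37, 16, -43, -21, 29] -> [38, 22, 42, 12, 16] -> 12
  [33, 44, 32, -29, 49, 14, -22, -1, -32] -> [44, 32, 14, -22, -32] -> -32
  [36, -43, -3, 38, -24, 0, -5, -49] -> [36, 38, -24, 0] -> -24
  [39, 39, -38, 29, 0, 31, -46, 6, -21, -31] -> [-38, 0, -46, 6] -> -46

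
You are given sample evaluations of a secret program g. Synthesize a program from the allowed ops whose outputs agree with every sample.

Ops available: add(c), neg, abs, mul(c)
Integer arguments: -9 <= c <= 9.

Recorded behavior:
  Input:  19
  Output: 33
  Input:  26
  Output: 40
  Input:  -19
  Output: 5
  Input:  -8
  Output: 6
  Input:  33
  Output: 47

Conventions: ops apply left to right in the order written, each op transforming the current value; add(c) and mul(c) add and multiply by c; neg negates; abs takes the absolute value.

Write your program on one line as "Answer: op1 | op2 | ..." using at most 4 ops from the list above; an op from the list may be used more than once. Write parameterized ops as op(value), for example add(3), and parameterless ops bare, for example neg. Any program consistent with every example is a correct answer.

add(8) | add(6) | abs

Check, running the answer program on each example:
  19 -> 27 -> 33 -> 33
  26 -> 34 -> 40 -> 40
  -19 -> -11 -> -5 -> 5
  -8 -> 0 -> 6 -> 6
  33 -> 41 -> 47 -> 47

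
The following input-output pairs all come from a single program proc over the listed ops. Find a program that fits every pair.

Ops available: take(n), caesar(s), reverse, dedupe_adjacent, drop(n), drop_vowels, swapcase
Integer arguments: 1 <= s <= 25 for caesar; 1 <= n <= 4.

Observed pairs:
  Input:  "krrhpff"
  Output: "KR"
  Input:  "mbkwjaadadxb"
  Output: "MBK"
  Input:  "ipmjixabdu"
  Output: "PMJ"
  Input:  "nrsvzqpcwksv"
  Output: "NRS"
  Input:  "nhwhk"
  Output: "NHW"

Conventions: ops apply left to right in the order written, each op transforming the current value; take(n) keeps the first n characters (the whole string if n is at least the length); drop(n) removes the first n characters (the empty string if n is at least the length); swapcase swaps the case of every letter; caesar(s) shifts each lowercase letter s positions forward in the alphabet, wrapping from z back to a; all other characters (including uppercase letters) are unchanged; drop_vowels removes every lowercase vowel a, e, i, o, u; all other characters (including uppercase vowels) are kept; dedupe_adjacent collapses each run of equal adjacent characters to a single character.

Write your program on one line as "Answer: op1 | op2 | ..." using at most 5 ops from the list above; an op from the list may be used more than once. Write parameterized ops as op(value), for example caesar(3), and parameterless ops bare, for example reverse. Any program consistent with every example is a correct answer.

drop_vowels | take(3) | dedupe_adjacent | swapcase

Check, running the answer program on each example:
  "krrhpff" -> "krrhpff" -> "krr" -> "kr" -> "KR"
  "mbkwjaadadxb" -> "mbkwjddxb" -> "mbk" -> "mbk" -> "MBK"
  "ipmjixabdu" -> "pmjxbd" -> "pmj" -> "pmj" -> "PMJ"
  "nrsvzqpcwksv" -> "nrsvzqpcwksv" -> "nrs" -> "nrs" -> "NRS"
  "nhwhk" -> "nhwhk" -> "nhw" -> "nhw" -> "NHW"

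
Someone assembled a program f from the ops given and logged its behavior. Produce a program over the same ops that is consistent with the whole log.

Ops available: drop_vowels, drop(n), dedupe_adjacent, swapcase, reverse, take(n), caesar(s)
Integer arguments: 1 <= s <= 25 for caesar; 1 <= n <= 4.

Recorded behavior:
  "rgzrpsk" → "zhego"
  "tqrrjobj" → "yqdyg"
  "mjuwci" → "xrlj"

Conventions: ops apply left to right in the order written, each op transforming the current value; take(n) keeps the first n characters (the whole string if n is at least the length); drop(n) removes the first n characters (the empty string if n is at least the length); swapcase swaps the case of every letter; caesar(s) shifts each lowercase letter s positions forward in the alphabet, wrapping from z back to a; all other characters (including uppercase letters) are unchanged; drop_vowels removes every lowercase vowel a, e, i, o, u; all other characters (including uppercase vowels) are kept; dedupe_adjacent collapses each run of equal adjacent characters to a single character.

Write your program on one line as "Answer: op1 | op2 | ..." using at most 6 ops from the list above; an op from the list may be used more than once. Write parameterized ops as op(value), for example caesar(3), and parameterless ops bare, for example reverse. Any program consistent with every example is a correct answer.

drop(2) | reverse | dedupe_adjacent | caesar(7) | caesar(8)

Check, running the answer program on each example:
  "rgzrpsk" -> "zrpsk" -> "ksprz" -> "ksprz" -> "rzwyg" -> "zhego"
  "tqrrjobj" -> "rrjobj" -> "jbojrr" -> "jbojr" -> "qivqy" -> "yqdyg"
  "mjuwci" -> "uwci" -> "icwu" -> "icwu" -> "pjdb" -> "xrlj"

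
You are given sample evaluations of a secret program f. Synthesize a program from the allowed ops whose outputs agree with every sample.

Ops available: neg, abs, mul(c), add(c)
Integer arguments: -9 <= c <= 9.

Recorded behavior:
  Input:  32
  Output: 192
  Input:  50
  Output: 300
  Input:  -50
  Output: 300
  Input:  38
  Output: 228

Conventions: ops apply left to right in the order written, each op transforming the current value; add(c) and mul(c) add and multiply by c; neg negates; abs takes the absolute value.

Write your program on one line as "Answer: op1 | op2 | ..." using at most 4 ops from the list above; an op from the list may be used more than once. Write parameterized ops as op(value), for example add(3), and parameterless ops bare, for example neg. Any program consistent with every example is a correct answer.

neg | abs | neg | mul(-6)

Check, running the answer program on each example:
  32 -> -32 -> 32 -> -32 -> 192
  50 -> -50 -> 50 -> -50 -> 300
  -50 -> 50 -> 50 -> -50 -> 300
  38 -> -38 -> 38 -> -38 -> 228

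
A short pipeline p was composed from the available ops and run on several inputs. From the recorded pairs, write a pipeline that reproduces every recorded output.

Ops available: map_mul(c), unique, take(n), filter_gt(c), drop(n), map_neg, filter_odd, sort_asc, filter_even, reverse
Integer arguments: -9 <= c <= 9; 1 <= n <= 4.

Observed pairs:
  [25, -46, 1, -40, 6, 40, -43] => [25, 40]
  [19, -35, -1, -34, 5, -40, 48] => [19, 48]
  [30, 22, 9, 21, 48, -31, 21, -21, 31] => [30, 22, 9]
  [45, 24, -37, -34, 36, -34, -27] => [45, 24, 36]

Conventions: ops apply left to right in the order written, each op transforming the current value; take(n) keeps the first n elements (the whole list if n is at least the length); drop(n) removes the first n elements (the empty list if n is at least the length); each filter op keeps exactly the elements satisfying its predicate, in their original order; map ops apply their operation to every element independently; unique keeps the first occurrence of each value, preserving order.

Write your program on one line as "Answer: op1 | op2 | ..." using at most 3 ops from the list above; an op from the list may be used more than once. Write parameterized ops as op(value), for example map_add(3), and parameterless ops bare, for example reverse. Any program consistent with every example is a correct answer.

filter_gt(6) | take(3)

Check, running the answer program on each example:
  [25, -46, 1, -40, 6, 40, -43] -> [25, 40] -> [25, 40]
  [19, -35, -1, -34, 5, -40, 48] -> [19, 48] -> [19, 48]
  [30, 22, 9, 21, 48, -31, 21, -21, 31] -> [30, 22, 9, 21, 48, 21, 31] -> [30, 22, 9]
  [45, 24, -37, -34, 36, -34, -27] -> [45, 24, 36] -> [45, 24, 36]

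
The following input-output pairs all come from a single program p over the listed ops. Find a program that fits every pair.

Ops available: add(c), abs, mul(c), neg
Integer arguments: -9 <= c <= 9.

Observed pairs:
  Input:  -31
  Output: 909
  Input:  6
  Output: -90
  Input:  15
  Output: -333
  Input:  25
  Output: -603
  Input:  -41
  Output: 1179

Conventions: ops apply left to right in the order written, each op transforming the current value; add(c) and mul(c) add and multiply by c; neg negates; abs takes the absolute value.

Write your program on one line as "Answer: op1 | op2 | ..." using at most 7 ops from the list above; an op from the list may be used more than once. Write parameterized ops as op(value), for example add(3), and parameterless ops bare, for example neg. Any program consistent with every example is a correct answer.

mul(3) | add(-7) | neg | add(4) | add(-3) | mul(9)

Check, running the answer program on each example:
  -31 -> -93 -> -100 -> 100 -> 104 -> 101 -> 909
  6 -> 18 -> 11 -> -11 -> -7 -> -10 -> -90
  15 -> 45 -> 38 -> -38 -> -34 -> -37 -> -333
  25 -> 75 -> 68 -> -68 -> -64 -> -67 -> -603
  -41 -> -123 -> -130 -> 130 -> 134 -> 131 -> 1179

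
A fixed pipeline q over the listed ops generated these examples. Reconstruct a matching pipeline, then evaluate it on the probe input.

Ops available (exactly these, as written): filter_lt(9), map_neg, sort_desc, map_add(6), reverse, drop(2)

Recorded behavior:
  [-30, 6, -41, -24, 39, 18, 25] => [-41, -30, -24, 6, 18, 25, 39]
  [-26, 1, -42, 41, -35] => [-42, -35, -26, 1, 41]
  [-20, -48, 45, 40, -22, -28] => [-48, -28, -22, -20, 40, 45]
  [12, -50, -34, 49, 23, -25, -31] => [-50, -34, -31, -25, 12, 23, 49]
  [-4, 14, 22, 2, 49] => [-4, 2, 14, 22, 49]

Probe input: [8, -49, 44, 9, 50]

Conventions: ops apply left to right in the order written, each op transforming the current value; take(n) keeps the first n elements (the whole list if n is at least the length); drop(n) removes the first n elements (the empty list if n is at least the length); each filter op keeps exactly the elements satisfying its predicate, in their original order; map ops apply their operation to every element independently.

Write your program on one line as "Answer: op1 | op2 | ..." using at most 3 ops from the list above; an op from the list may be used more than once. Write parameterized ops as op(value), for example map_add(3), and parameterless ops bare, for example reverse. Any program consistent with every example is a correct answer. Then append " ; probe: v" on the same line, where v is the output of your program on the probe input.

sort_desc | reverse ; probe: [-49, 8, 9, 44, 50]

Check, running the answer program on each example:
  [-30, 6, -41, -24, 39, 18, 25] -> [39, 25, 18, 6, -24, -30, -41] -> [-41, -30, -24, 6, 18, 25, 39]
  [-26, 1, -42, 41, -35] -> [41, 1, -26, -35, -42] -> [-42, -35, -26, 1, 41]
  [-20, -48, 45, 40, -22, -28] -> [45, 40, -20, -22, -28, -48] -> [-48, -28, -22, -20, 40, 45]
  [12, -50, -34, 49, 23, -25, -31] -> [49, 23, 12, -25, -31, -34, -50] -> [-50, -34, -31, -25, 12, 23, 49]
  [-4, 14, 22, 2, 49] -> [49, 22, 14, 2, -4] -> [-4, 2, 14, 22, 49]
  probe: [8, -49, 44, 9, 50] -> [50, 44, 9, 8, -49] -> [-49, 8, 9, 44, 50]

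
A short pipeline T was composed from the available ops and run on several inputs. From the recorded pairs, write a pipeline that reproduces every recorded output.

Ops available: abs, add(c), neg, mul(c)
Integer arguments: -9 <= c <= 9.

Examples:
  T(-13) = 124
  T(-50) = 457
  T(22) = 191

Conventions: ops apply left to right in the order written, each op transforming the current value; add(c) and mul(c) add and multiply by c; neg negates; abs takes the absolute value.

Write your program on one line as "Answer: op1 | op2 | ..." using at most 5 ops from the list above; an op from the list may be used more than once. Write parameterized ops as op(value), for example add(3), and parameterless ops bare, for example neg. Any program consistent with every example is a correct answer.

mul(-9) | add(8) | add(-1) | neg | abs

Check, running the answer program on each example:
  -13 -> 117 -> 125 -> 124 -> -124 -> 124
  -50 -> 450 -> 458 -> 457 -> -457 -> 457
  22 -> -198 -> -190 -> -191 -> 191 -> 191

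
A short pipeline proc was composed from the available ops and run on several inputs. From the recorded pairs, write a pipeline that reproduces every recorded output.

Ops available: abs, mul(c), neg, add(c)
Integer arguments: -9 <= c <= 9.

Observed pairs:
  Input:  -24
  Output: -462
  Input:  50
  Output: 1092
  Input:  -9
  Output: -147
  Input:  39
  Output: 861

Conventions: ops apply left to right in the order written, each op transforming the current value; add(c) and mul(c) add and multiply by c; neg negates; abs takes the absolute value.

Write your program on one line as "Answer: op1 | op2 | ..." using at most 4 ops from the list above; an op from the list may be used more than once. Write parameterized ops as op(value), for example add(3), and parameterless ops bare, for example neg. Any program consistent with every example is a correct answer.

mul(3) | add(6) | mul(-7) | neg

Check, running the answer program on each example:
  -24 -> -72 -> -66 -> 462 -> -462
  50 -> 150 -> 156 -> -1092 -> 1092
  -9 -> -27 -> -21 -> 147 -> -147
  39 -> 117 -> 123 -> -861 -> 861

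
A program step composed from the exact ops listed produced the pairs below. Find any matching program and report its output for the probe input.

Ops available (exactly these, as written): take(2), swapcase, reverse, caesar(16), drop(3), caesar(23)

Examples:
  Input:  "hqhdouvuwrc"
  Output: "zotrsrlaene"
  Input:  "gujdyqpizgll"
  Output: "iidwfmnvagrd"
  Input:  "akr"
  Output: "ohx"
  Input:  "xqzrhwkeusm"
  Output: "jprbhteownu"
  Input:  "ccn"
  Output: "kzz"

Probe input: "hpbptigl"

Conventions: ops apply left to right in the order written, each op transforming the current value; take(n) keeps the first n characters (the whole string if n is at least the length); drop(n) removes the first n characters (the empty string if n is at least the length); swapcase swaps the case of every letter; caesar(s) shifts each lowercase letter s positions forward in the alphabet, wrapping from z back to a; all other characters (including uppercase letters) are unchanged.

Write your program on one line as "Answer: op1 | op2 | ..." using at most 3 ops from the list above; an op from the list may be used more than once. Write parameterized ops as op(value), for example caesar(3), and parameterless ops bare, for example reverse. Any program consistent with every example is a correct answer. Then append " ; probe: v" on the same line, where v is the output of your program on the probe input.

reverse | caesar(23) ; probe: "idfqmyme"

Check, running the answer program on each example:
  "hqhdouvuwrc" -> "crwuvuodhqh" -> "zotrsrlaene"
  "gujdyqpizgll" -> "llgzipqydjug" -> "iidwfmnvagrd"
  "akr" -> "rka" -> "ohx"
  "xqzrhwkeusm" -> "msuekwhrzqx" -> "jprbhteownu"
  "ccn" -> "ncc" -> "kzz"
  probe: "hpbptigl" -> "lgitpbph" -> "idfqmyme"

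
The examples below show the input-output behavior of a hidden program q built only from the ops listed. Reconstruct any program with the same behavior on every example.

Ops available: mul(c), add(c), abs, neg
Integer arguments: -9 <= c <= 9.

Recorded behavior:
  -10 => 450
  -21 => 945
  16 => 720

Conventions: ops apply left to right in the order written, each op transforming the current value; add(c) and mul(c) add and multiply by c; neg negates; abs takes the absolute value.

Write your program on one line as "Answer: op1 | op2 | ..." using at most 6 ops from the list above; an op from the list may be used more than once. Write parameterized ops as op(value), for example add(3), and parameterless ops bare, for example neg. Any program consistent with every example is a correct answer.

abs | neg | mul(5) | abs | mul(9)

Check, running the answer program on each example:
  -10 -> 10 -> -10 -> -50 -> 50 -> 450
  -21 -> 21 -> -21 -> -105 -> 105 -> 945
  16 -> 16 -> -16 -> -80 -> 80 -> 720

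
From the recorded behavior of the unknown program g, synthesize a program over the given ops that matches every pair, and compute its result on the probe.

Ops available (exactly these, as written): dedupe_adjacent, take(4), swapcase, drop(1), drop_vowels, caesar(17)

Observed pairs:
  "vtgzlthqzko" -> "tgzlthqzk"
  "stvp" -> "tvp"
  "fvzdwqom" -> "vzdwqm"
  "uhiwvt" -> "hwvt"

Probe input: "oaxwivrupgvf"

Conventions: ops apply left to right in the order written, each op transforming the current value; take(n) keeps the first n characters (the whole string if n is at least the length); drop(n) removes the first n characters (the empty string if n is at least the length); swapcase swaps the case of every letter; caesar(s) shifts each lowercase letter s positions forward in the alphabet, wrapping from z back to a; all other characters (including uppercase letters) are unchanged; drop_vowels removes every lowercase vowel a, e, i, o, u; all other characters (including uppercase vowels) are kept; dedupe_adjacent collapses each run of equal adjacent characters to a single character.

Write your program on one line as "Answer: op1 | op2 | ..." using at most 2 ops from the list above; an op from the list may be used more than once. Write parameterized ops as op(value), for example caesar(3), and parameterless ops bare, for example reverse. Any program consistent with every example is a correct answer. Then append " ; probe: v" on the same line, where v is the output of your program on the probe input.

drop(1) | drop_vowels ; probe: "xwvrpgvf"

Check, running the answer program on each example:
  "vtgzlthqzko" -> "tgzlthqzko" -> "tgzlthqzk"
  "stvp" -> "tvp" -> "tvp"
  "fvzdwqom" -> "vzdwqom" -> "vzdwqm"
  "uhiwvt" -> "hiwvt" -> "hwvt"
  probe: "oaxwivrupgvf" -> "axwivrupgvf" -> "xwvrpgvf"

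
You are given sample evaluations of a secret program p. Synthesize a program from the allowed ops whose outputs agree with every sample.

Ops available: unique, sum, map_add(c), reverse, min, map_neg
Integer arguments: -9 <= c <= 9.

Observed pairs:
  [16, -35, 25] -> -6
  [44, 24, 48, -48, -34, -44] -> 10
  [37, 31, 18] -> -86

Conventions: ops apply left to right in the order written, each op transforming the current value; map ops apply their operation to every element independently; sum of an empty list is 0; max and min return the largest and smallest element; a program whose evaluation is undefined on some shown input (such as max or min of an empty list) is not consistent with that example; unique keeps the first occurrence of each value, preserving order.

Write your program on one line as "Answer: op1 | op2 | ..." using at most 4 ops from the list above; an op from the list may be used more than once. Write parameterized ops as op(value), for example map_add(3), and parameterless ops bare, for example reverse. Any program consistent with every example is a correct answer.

map_neg | reverse | sum

Check, running the answer program on each example:
  [16, -35, 25] -> [-16, 35, -25] -> [-25, 35, -16] -> -6
  [44, 24, 48, -48, -34, -44] -> [-44, -24, -48, 48, 34, 44] -> [44, 34, 48, -48, -24, -44] -> 10
  [37, 31, 18] -> [-37, -31, -18] -> [-18, -31, -37] -> -86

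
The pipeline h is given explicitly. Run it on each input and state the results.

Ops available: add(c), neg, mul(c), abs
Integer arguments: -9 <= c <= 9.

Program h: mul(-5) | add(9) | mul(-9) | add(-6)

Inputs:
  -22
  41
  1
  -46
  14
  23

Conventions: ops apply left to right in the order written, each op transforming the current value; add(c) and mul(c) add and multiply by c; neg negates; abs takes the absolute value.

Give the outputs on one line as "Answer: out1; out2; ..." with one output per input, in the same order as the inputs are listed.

Execution, op by op:
  -22 -> 110 -> 119 -> -1071 -> -1077
  41 -> -205 -> -196 -> 1764 -> 1758
  1 -> -5 -> 4 -> -36 -> -42
  -46 -> 230 -> 239 -> -2151 -> -2157
  14 -> -70 -> -61 -> 549 -> 543
  23 -> -115 -> -106 -> 954 -> 948

-1077; 1758; -42; -2157; 543; 948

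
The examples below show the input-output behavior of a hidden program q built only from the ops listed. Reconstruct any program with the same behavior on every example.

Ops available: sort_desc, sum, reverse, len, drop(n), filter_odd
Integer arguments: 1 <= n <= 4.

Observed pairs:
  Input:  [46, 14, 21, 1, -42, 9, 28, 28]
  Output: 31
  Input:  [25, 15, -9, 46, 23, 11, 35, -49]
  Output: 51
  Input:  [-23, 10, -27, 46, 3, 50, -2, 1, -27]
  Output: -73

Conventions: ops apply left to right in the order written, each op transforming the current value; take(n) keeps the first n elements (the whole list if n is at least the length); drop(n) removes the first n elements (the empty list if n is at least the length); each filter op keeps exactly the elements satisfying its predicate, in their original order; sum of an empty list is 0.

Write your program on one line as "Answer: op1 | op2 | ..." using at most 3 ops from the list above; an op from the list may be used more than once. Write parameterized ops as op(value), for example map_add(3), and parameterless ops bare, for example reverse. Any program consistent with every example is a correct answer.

reverse | filter_odd | sum

Check, running the answer program on each example:
  [46, 14, 21, 1, -42, 9, 28, 28] -> [28, 28, 9, -42, 1, 21, 14, 46] -> [9, 1, 21] -> 31
  [25, 15, -9, 46, 23, 11, 35, -49] -> [-49, 35, 11, 23, 46, -9, 15, 25] -> [-49, 35, 11, 23, -9, 15, 25] -> 51
  [-23, 10, -27, 46, 3, 50, -2, 1, -27] -> [-27, 1, -2, 50, 3, 46, -27, 10, -23] -> [-27, 1, 3, -27, -23] -> -73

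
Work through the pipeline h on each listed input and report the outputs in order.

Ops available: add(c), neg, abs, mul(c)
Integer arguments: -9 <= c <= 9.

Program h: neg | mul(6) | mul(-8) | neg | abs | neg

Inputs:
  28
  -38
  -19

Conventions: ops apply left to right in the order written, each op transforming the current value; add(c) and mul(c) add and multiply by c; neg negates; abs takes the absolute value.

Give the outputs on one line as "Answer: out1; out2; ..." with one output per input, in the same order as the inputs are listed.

-1344; -1824; -912

Execution, op by op:
  28 -> -28 -> -168 -> 1344 -> -1344 -> 1344 -> -1344
  -38 -> 38 -> 228 -> -1824 -> 1824 -> 1824 -> -1824
  -19 -> 19 -> 114 -> -912 -> 912 -> 912 -> -912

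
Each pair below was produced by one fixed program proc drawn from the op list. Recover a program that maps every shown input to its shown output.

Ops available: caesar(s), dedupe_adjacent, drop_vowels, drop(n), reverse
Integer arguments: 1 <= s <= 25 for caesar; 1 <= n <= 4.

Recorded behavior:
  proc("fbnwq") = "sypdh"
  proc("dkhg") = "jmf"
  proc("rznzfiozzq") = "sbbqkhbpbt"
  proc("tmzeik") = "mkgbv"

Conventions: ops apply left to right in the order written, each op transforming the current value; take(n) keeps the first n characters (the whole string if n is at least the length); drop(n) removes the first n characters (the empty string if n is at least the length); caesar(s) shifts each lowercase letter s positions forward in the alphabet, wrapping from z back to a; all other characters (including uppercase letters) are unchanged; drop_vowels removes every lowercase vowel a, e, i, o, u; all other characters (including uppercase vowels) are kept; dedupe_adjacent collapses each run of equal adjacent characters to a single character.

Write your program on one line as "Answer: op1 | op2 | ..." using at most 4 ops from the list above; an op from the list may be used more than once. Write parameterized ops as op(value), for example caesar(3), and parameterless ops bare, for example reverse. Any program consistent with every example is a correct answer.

caesar(17) | reverse | caesar(11) | drop_vowels

Check, running the answer program on each example:
  "fbnwq" -> "wsenh" -> "hnesw" -> "sypdh" -> "sypdh"
  "dkhg" -> "ubyx" -> "xybu" -> "ijmf" -> "jmf"
  "rznzfiozzq" -> "iqeqwzfqqh" -> "hqqfzwqeqi" -> "sbbqkhbpbt" -> "sbbqkhbpbt"
  "tmzeik" -> "kdqvzb" -> "bzvqdk" -> "mkgbov" -> "mkgbv"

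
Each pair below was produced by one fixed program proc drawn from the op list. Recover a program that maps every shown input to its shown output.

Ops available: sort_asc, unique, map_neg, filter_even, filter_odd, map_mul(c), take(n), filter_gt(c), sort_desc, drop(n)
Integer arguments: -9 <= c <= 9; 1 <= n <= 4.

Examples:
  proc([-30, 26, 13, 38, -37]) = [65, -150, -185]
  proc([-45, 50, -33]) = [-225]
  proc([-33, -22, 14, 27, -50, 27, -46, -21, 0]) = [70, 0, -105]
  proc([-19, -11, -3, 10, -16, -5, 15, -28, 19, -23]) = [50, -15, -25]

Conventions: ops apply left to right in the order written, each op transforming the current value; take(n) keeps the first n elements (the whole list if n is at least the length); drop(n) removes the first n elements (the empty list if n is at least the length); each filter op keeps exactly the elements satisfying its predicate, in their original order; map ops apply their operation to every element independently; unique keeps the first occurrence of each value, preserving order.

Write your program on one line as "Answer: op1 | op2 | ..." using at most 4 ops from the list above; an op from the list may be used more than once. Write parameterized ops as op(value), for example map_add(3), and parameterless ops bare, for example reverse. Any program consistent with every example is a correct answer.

sort_desc | map_mul(5) | drop(2) | take(3)

Check, running the answer program on each example:
  [-30, 26, 13, 38, -37] -> [38, 26, 13, -30, -37] -> [190, 130, 65, -150, -185] -> [65, -150, -185] -> [65, -150, -185]
  [-45, 50, -33] -> [50, -33, -45] -> [250, -165, -225] -> [-225] -> [-225]
  [-33, -22, 14, 27, -50, 27, -46, -21, 0] -> [27, 27, 14, 0, -21, -22, -33, -46, -50] -> [135, 135, 70, 0, -105, -110, -165, -230, -250] -> [70, 0, -105, -110, -165, -230, -250] -> [70, 0, -105]
  [-19, -11, -3, 10, -16, -5, 15, -28, 19, -23] -> [19, 15, 10, -3, -5, -11, -16, -19, -23, -28] -> [95, 75, 50, -15, -25, -55, -80, -95, -115, -140] -> [50, -15, -25, -55, -80, -95, -115, -140] -> [50, -15, -25]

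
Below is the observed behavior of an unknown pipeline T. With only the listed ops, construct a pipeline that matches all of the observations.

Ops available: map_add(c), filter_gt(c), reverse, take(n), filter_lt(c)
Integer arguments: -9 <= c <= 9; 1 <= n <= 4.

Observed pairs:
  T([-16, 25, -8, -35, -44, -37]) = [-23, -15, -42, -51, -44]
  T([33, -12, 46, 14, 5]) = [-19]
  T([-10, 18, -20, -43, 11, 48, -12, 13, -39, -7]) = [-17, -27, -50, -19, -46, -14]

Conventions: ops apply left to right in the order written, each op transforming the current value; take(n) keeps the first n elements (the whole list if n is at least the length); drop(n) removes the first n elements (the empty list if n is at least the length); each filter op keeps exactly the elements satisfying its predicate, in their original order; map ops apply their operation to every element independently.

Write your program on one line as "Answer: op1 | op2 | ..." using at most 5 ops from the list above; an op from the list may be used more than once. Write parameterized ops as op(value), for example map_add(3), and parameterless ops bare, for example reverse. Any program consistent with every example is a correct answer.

map_add(-6) | reverse | filter_lt(-8) | reverse | map_add(-1)

Check, running the answer program on each example:
  [-16, 25, -8, -35, -44, -37] -> [-22, 19, -14, -41, -50, -43] -> [-43, -50, -41, -14, 19, -22] -> [-43, -50, -41, -14, -22] -> [-22, -14, -41, -50, -43] -> [-23, -15, -42, -51, -44]
  [33, -12, 46, 14, 5] -> [27, -18, 40, 8, -1] -> [-1, 8, 40, -18, 27] -> [-18] -> [-18] -> [-19]
  [-10, 18, -20, -43, 11, 48, -12, 13, -39, -7] -> [-16, 12, -26, -49, 5, 42, -18, 7, -45, -13] -> [-13, -45, 7, -18, 42, 5, -49, -26, 12, -16] -> [-13, -45, -18, -49, -26, -16] -> [-16, -26, -49, -18, -45, -13] -> [-17, -27, -50, -19, -46, -14]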